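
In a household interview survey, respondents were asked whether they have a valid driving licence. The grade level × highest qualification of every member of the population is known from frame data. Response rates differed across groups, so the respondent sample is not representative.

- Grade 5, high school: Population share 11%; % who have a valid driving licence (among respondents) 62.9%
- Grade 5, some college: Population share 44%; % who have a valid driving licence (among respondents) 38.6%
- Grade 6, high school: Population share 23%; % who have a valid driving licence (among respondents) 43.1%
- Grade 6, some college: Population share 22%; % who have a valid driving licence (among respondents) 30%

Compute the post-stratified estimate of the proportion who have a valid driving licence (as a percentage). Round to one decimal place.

40.4%

Weight each group's respondent value by its population share:
  Grade 5, high school: 0.11 × 62.9 = 6.919
  Grade 5, some college: 0.44 × 38.6 = 16.984
  Grade 6, high school: 0.23 × 43.1 = 9.913
  Grade 6, some college: 0.22 × 30 = 6.6
Post-stratified estimate = 40.416 → 40.4%.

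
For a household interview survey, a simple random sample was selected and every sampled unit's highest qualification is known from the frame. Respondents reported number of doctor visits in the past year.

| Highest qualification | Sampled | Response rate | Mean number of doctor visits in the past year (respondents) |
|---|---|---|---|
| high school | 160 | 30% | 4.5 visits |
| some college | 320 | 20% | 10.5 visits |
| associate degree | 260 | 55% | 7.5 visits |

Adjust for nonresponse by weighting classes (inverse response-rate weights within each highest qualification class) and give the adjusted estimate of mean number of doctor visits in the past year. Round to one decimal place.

8.1

Weighting each respondent by the inverse class response rate inflates each class back to its sampled size, so the class weight is n_sampled:
  high school: 160 × 4.5 = 720
  some college: 320 × 10.5 = 3360
  associate degree: 260 × 7.5 = 1950
Adjusted estimate = 6030 / 740 = 8.14865 → 8.1.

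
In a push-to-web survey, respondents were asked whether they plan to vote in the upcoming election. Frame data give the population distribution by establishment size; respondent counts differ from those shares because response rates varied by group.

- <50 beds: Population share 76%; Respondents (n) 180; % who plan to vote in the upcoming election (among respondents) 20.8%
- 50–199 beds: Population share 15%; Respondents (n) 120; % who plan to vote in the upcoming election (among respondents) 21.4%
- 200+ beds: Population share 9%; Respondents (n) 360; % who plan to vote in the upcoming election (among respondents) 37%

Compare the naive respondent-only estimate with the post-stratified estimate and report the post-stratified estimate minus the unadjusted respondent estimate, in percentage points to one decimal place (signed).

Without adjustment, the pooled respondent share is:
  (180/660)×20.8 + (120/660)×21.4 + (360/660)×37 = 29.7455%
Post-stratified estimate weights by population shares:
  0.76×20.8 + 0.15×21.4 + 0.09×37 = 22.348%
Difference = 22.348 − 29.7455 = -7.3975 pp.

-7.4 percentage points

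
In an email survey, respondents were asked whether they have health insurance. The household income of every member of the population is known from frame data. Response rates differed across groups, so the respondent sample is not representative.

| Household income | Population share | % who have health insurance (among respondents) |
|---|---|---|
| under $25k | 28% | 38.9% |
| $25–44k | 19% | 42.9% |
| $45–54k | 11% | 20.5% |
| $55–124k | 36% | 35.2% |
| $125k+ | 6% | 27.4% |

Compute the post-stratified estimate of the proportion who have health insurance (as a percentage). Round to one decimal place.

Each cell contributes population-share × respondent value:
  under $25k: 0.28 × 38.9 = 10.892
  $25–44k: 0.19 × 42.9 = 8.151
  $45–54k: 0.11 × 20.5 = 2.255
  $55–124k: 0.36 × 35.2 = 12.672
  $125k+: 0.06 × 27.4 = 1.644
Post-stratified estimate = 35.614 → 35.6%.

35.6%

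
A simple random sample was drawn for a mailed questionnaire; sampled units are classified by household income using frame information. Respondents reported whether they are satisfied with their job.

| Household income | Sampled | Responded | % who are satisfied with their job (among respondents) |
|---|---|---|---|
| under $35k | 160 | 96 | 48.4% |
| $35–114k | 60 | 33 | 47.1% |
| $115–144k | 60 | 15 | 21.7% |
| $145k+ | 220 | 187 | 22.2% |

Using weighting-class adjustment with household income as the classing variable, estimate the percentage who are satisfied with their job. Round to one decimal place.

Response rates by class: under $35k 96/160 = 60%, $35–114k 33/60 = 55%, $115–144k 15/60 = 25%, $145k+ 187/220 = 85%.
Inverse-response-rate weighting restores each class to its sampled count, so class totals weight by n_sampled:
  under $35k: 160 × 48.4 = 7744
  $35–114k: 60 × 47.1 = 2826
  $115–144k: 60 × 21.7 = 1302
  $145k+: 220 × 22.2 = 4884
Adjusted estimate = 16,756 / 500 = 33.512 → 33.5%.

33.5%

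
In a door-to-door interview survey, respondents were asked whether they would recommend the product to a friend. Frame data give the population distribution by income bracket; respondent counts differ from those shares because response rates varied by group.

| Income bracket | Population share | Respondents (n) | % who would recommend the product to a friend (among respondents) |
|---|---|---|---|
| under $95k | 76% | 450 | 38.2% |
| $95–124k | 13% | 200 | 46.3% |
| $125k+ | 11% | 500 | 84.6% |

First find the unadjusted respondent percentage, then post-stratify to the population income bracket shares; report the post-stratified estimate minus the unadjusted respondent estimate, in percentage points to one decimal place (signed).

-15.4 percentage points

Unadjusted (pooled respondent) estimate weights by respondent counts:
  (450/1150)×38.2 + (200/1150)×46.3 + (500/1150)×84.6 = 59.7826%
Reweighting by population income bracket shares:
  0.76×38.2 + 0.13×46.3 + 0.11×84.6 = 44.357%
Difference = 44.357 − 59.7826 = -15.4256 pp.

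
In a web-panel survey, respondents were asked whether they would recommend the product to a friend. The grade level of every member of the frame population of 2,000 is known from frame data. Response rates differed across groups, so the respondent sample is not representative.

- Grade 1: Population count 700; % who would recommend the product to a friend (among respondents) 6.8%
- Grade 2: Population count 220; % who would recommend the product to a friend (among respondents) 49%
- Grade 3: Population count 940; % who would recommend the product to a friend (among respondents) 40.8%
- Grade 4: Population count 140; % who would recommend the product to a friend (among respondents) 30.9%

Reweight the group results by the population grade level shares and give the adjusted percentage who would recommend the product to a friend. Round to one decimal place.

Weight each group's respondent value by its population share:
  Grade 1: (700/2,000) × 6.8 = 2.38
  Grade 2: (220/2,000) × 49 = 5.39
  Grade 3: (940/2,000) × 40.8 = 19.176
  Grade 4: (140/2,000) × 30.9 = 2.163
Post-stratified estimate = 29.109 → 29.1%.

29.1%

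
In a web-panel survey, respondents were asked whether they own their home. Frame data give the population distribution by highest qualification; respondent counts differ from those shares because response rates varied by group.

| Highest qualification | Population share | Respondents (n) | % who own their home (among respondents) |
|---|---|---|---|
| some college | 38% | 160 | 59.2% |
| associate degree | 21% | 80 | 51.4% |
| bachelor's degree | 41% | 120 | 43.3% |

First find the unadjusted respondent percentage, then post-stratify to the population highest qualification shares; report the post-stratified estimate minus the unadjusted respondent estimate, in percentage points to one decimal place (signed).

-1.1 percentage points

Naive respondent-only estimate (weights = respondent counts):
  (160/360)×59.2 + (80/360)×51.4 + (120/360)×43.3 = 52.1667%
Reweighting by population highest qualification shares:
  0.38×59.2 + 0.21×51.4 + 0.41×43.3 = 51.043%
Difference = 51.043 − 52.1667 = -1.1237 pp.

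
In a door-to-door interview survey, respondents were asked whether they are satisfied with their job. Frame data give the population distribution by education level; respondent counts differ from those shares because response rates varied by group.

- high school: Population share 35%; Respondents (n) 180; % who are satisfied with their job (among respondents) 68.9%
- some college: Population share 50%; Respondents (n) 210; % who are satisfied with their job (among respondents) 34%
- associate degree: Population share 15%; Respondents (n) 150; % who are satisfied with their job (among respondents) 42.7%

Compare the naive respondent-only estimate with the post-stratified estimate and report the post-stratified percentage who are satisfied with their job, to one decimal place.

Without adjustment, the pooled respondent share is:
  (180/540)×68.9 + (210/540)×34 + (150/540)×42.7 = 48.05%
Post-stratified estimate weights by population shares:
  0.35×68.9 + 0.5×34 + 0.15×42.7 = 47.52%

47.5%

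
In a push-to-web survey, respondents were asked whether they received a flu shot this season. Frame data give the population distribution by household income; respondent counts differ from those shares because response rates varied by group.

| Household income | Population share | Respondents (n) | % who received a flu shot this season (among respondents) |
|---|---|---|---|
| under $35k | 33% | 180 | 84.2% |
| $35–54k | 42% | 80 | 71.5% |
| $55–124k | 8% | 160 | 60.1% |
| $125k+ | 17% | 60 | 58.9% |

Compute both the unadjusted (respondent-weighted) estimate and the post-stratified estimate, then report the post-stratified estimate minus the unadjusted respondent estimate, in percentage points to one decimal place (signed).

Without adjustment, the pooled respondent share is:
  (180/480)×84.2 + (80/480)×71.5 + (160/480)×60.1 + (60/480)×58.9 = 70.8875%
Post-stratifying to population shares instead:
  0.33×84.2 + 0.42×71.5 + 0.08×60.1 + 0.17×58.9 = 72.637%
Difference = 72.637 − 70.8875 = 1.7495 pp.

+1.7 percentage points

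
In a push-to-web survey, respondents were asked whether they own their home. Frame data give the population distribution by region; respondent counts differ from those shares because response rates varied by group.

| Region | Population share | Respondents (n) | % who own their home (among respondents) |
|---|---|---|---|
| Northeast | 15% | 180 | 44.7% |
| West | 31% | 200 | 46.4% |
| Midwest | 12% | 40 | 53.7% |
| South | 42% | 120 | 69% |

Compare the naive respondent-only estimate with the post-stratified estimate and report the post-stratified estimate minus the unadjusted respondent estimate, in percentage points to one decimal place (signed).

Unadjusted (pooled respondent) estimate weights by respondent counts:
  (180/540)×44.7 + (200/540)×46.4 + (40/540)×53.7 + (120/540)×69 = 51.3963%
Post-stratified estimate weights by population shares:
  0.15×44.7 + 0.31×46.4 + 0.12×53.7 + 0.42×69 = 56.513%
Difference = 56.513 − 51.3963 = 5.1167 pp.

+5.1 percentage points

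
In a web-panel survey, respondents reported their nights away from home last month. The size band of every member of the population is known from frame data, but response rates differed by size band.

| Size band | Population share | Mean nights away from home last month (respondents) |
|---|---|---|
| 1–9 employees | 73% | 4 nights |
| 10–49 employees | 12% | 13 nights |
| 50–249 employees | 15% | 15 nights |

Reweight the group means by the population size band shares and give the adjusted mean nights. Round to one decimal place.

6.7

Reweight to the known size band distribution:
  1–9 employees: 0.73 × 4 = 2.92
  10–49 employees: 0.12 × 13 = 1.56
  50–249 employees: 0.15 × 15 = 2.25
Post-stratified estimate = 6.73 → 6.7.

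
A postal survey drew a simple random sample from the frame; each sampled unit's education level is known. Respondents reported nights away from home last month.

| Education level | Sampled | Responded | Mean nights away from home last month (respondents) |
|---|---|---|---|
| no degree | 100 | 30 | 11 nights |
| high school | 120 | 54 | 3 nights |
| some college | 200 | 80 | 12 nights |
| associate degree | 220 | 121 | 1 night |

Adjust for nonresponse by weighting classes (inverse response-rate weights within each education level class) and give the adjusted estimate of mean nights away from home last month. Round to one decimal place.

6.4

Response rates by class: no degree 30/100 = 30%, high school 54/120 = 45%, some college 80/200 = 40%, associate degree 121/220 = 55%.
Each respondent's weight = sampled/responded in their class; summing within a class gives n_sampled, so:
  no degree: 100 × 11 = 1100
  high school: 120 × 3 = 360
  some college: 200 × 12 = 2400
  associate degree: 220 × 1 = 220
Adjusted estimate = 4080 / 640 = 6.375 → 6.4.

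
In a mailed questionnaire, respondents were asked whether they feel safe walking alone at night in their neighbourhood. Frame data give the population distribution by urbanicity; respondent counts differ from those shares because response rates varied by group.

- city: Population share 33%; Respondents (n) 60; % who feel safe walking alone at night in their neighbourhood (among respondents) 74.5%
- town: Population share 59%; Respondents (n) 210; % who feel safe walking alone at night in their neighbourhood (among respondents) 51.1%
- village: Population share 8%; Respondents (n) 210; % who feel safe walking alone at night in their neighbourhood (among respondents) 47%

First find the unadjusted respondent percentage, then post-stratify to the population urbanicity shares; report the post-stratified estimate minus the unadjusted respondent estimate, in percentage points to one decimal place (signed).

Without adjustment, the pooled respondent share is:
  (60/480)×74.5 + (210/480)×51.1 + (210/480)×47 = 52.2313%
Post-stratifying to population shares instead:
  0.33×74.5 + 0.59×51.1 + 0.08×47 = 58.494%
Difference = 58.494 − 52.2313 = 6.2627 pp.

+6.3 percentage points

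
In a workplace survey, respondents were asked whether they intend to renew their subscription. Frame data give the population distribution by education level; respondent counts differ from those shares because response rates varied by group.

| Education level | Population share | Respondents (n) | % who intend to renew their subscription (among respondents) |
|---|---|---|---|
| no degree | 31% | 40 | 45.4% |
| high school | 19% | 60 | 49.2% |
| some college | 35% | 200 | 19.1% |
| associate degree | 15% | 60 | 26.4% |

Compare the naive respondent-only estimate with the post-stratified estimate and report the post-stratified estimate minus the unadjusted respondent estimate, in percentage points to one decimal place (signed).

+5.8 percentage points

Naive respondent-only estimate (weights = respondent counts):
  (40/360)×45.4 + (60/360)×49.2 + (200/360)×19.1 + (60/360)×26.4 = 28.2556%
Post-stratifying to population shares instead:
  0.31×45.4 + 0.19×49.2 + 0.35×19.1 + 0.15×26.4 = 34.067%
Difference = 34.067 − 28.2556 = 5.8114 pp.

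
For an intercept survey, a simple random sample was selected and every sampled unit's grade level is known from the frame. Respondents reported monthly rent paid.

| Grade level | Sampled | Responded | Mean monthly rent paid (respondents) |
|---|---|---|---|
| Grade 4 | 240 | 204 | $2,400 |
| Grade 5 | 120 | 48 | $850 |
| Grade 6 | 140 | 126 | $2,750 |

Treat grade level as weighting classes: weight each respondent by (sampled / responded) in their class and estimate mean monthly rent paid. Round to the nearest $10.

Class response rates: Grade 4 204/240 = 85%, Grade 5 48/120 = 40%, Grade 6 126/140 = 90%.
Weighting each respondent by the inverse class response rate inflates each class back to its sampled size, so the class weight is n_sampled:
  Grade 4: 240 × 2400 = 576,000
  Grade 5: 120 × 850 = 102,000
  Grade 6: 140 × 2750 = 385,000
Adjusted estimate = 1,063,000 / 500 = 2126 → $2,130.

$2,130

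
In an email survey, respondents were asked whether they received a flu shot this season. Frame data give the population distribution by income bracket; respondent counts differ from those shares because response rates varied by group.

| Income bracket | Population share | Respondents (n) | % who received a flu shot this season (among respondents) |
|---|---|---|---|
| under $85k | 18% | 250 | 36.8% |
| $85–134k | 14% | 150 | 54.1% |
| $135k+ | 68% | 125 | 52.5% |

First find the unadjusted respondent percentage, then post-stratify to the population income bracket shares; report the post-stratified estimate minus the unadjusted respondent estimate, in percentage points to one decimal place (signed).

Without adjustment, the pooled respondent share is:
  (250/525)×36.8 + (150/525)×54.1 + (125/525)×52.5 = 45.481%
Post-stratifying to population shares instead:
  0.18×36.8 + 0.14×54.1 + 0.68×52.5 = 49.898%
Difference = 49.898 − 45.481 = 4.417 pp.

+4.4 percentage points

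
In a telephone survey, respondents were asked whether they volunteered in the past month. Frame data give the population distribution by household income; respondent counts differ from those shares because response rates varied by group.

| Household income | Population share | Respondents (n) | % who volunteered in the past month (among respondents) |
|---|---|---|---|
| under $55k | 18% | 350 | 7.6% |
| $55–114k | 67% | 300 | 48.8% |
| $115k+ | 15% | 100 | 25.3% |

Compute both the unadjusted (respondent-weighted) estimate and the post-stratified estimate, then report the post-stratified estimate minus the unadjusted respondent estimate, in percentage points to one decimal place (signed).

Unadjusted (pooled respondent) estimate weights by respondent counts:
  (350/750)×7.6 + (300/750)×48.8 + (100/750)×25.3 = 26.44%
Post-stratifying to population shares instead:
  0.18×7.6 + 0.67×48.8 + 0.15×25.3 = 37.859%
Difference = 37.859 − 26.44 = 11.419 pp.

+11.4 percentage points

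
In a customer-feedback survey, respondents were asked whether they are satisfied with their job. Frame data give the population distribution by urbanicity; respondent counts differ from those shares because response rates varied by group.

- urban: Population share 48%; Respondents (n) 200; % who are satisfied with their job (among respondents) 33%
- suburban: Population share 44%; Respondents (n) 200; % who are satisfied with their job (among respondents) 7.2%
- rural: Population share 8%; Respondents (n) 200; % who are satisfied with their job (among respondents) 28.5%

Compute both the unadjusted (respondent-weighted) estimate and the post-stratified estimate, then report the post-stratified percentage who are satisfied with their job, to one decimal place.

Unadjusted (pooled respondent) estimate weights by respondent counts:
  (200/600)×33 + (200/600)×7.2 + (200/600)×28.5 = 22.9%
Reweighting by population urbanicity shares:
  0.48×33 + 0.44×7.2 + 0.08×28.5 = 21.288%

21.3%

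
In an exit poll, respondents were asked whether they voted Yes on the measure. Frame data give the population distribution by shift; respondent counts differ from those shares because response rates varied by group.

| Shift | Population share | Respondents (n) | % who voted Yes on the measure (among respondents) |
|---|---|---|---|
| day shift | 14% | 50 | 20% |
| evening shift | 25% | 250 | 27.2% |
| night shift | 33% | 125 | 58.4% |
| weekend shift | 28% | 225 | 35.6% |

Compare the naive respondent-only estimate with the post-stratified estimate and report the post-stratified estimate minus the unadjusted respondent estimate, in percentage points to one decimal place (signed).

Without adjustment, the pooled respondent share is:
  (50/650)×20 + (250/650)×27.2 + (125/650)×58.4 + (225/650)×35.6 = 35.5538%
Post-stratified estimate weights by population shares:
  0.14×20 + 0.25×27.2 + 0.33×58.4 + 0.28×35.6 = 38.84%
Difference = 38.84 − 35.5538 = 3.2862 pp.

+3.3 percentage points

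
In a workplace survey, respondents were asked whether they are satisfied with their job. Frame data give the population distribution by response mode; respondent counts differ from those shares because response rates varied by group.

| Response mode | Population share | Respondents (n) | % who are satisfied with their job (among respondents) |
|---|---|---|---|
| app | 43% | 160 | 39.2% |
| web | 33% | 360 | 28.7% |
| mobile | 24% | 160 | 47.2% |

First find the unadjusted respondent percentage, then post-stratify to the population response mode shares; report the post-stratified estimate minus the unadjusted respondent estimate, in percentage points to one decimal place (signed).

Naive respondent-only estimate (weights = respondent counts):
  (160/680)×39.2 + (360/680)×28.7 + (160/680)×47.2 = 35.5235%
Post-stratifying to population shares instead:
  0.43×39.2 + 0.33×28.7 + 0.24×47.2 = 37.655%
Difference = 37.655 − 35.5235 = 2.1315 pp.

+2.1 percentage points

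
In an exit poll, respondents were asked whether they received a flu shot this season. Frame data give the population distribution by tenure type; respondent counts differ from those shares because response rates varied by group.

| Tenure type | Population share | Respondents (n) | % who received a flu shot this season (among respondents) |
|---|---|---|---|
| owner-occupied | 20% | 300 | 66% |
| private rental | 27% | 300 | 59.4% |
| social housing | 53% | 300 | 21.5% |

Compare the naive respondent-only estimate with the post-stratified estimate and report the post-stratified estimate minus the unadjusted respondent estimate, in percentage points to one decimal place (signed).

Naive respondent-only estimate (weights = respondent counts):
  (300/900)×66 + (300/900)×59.4 + (300/900)×21.5 = 48.9667%
Post-stratified estimate weights by population shares:
  0.2×66 + 0.27×59.4 + 0.53×21.5 = 40.633%
Difference = 40.633 − 48.9667 = -8.3337 pp.

-8.3 percentage points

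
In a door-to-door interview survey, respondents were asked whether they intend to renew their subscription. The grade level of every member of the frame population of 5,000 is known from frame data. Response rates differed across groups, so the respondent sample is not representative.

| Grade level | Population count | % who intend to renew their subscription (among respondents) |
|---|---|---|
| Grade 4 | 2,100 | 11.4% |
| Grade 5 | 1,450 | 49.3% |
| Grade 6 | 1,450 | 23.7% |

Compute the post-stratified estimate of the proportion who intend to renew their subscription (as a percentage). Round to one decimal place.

Post-stratification weights by population share, not respondent share:
  Grade 4: (2,100/5,000) × 11.4 = 4.788
  Grade 5: (1,450/5,000) × 49.3 = 14.297
  Grade 6: (1,450/5,000) × 23.7 = 6.873
Post-stratified estimate = 25.958 → 26.0%.

26.0%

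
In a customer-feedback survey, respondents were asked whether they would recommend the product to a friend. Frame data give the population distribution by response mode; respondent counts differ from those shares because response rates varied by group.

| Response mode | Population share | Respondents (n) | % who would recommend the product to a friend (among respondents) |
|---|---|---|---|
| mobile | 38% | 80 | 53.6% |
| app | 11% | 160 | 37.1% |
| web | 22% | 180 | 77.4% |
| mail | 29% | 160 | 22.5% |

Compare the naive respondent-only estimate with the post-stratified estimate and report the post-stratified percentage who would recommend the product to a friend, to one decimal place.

48.0%

Naive respondent-only estimate (weights = respondent counts):
  (80/580)×53.6 + (160/580)×37.1 + (180/580)×77.4 + (160/580)×22.5 = 47.8552%
Post-stratifying to population shares instead:
  0.38×53.6 + 0.11×37.1 + 0.22×77.4 + 0.29×22.5 = 48.002%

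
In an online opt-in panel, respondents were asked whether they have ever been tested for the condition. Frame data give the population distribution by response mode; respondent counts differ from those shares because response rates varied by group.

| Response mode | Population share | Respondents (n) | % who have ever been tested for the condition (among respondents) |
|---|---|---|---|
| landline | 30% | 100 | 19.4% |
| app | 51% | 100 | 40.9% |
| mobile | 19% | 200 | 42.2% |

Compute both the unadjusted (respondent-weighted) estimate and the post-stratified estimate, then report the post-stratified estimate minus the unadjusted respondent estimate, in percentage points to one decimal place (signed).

Unadjusted (pooled respondent) estimate weights by respondent counts:
  (100/400)×19.4 + (100/400)×40.9 + (200/400)×42.2 = 36.175%
Reweighting by population response mode shares:
  0.3×19.4 + 0.51×40.9 + 0.19×42.2 = 34.697%
Difference = 34.697 − 36.175 = -1.478 pp.

-1.5 percentage points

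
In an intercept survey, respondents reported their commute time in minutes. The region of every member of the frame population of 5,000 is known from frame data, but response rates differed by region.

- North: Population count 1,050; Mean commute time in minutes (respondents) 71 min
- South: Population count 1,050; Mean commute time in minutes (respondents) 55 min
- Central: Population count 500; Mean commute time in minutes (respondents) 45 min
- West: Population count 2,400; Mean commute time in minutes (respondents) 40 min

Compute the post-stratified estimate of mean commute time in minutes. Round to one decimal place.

Weight each group's respondent value by its population share:
  North: (1,050/5,000) × 71 = 14.91
  South: (1,050/5,000) × 55 = 11.55
  Central: (500/5,000) × 45 = 4.5
  West: (2,400/5,000) × 40 = 19.2
Post-stratified estimate = 50.16 → 50.2.

50.2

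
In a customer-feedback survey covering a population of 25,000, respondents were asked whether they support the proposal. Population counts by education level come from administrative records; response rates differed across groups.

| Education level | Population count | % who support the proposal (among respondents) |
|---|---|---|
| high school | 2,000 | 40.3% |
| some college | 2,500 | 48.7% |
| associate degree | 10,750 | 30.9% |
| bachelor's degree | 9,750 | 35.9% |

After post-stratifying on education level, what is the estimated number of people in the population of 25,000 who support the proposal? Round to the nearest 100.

Each cell contributes its population count × the respondent rate:
  high school: 2,000 × 40.3% = 806
  some college: 2,500 × 48.7% = 1217.5
  associate degree: 10,750 × 30.9% = 3321.75
  bachelor's degree: 9,750 × 35.9% = 3500.25
Estimated total = 8845.5 → 8,800.

8,800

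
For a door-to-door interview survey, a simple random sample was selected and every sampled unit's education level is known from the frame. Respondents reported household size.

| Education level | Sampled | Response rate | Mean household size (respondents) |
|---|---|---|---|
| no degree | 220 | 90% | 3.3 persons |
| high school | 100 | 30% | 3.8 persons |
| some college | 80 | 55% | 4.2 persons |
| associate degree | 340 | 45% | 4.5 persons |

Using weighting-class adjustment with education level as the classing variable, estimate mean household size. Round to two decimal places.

Weighting each respondent by the inverse class response rate inflates each class back to its sampled size, so the class weight is n_sampled:
  no degree: 220 × 3.3 = 726
  high school: 100 × 3.8 = 380
  some college: 80 × 4.2 = 336
  associate degree: 340 × 4.5 = 1530
Adjusted estimate = 2972 / 740 = 4.01622 → 4.02.

4.02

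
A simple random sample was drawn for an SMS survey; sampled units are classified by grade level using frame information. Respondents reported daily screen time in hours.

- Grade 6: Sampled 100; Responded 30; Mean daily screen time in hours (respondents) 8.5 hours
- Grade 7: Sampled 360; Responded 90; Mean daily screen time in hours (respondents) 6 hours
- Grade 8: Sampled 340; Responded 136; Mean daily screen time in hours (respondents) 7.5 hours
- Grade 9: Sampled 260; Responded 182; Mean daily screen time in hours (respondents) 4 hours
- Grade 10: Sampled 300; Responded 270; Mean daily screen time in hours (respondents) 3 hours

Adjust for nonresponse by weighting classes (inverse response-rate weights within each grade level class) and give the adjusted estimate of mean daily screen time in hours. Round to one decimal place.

5.5

Class response rates: Grade 6 30/100 = 30%, Grade 7 90/360 = 25%, Grade 8 136/340 = 40%, Grade 9 182/260 = 70%, Grade 10 270/300 = 90%.
Each respondent's weight = sampled/responded in their class; summing within a class gives n_sampled, so:
  Grade 6: 100 × 8.5 = 850
  Grade 7: 360 × 6 = 2160
  Grade 8: 340 × 7.5 = 2550
  Grade 9: 260 × 4 = 1040
  Grade 10: 300 × 3 = 900
Adjusted estimate = 7500 / 1,360 = 5.51471 → 5.5.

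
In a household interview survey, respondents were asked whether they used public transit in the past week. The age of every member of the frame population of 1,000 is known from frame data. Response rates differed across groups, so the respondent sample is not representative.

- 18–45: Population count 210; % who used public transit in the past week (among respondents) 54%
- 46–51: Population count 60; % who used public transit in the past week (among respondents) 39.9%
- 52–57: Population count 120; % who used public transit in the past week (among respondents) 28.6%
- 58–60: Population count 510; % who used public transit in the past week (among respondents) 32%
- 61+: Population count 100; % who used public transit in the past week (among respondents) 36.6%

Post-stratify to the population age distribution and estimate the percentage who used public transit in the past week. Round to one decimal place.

37.1%

Each cell contributes population-share × respondent value:
  18–45: (210/1,000) × 54 = 11.34
  46–51: (60/1,000) × 39.9 = 2.394
  52–57: (120/1,000) × 28.6 = 3.432
  58–60: (510/1,000) × 32 = 16.32
  61+: (100/1,000) × 36.6 = 3.66
Post-stratified estimate = 37.146 → 37.1%.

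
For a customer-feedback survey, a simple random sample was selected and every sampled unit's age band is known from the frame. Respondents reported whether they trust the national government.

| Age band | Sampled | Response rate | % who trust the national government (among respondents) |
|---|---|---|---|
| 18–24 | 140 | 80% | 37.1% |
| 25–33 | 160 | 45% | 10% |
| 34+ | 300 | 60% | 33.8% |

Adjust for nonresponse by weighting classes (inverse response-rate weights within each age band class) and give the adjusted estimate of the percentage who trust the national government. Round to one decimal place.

28.2%

Weighting each respondent by the inverse class response rate inflates each class back to its sampled size, so the class weight is n_sampled:
  18–24: 140 × 37.1 = 5194
  25–33: 160 × 10 = 1600
  34+: 300 × 33.8 = 10,140
Adjusted estimate = 16,934 / 600 = 28.2233 → 28.2%.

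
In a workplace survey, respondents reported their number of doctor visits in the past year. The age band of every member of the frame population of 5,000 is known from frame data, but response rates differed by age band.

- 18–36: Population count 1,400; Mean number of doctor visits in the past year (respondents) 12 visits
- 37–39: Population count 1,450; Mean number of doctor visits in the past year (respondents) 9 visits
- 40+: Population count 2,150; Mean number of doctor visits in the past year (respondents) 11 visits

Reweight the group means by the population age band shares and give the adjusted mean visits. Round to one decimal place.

10.7

Reweight to the known age band distribution:
  18–36: (1,400/5,000) × 12 = 3.36
  37–39: (1,450/5,000) × 9 = 2.61
  40+: (2,150/5,000) × 11 = 4.73
Post-stratified estimate = 10.7 → 10.7.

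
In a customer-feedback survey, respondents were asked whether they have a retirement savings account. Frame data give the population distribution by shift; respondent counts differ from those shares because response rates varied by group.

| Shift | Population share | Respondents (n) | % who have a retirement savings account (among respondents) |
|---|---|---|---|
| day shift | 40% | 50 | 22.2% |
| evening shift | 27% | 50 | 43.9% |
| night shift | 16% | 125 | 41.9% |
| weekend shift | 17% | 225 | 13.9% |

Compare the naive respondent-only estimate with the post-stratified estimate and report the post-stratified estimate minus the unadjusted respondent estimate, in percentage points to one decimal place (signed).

+3.9 percentage points

Without adjustment, the pooled respondent share is:
  (50/450)×22.2 + (50/450)×43.9 + (125/450)×41.9 + (225/450)×13.9 = 25.9333%
Post-stratifying to population shares instead:
  0.4×22.2 + 0.27×43.9 + 0.16×41.9 + 0.17×13.9 = 29.8%
Difference = 29.8 − 25.9333 = 3.8667 pp.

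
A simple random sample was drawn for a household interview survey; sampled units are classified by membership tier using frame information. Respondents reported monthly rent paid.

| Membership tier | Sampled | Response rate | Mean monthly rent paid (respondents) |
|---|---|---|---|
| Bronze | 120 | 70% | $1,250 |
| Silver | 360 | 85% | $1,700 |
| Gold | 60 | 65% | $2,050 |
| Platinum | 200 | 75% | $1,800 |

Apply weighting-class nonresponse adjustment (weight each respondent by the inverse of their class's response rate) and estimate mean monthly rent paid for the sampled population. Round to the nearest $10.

$1,680

Weighting each respondent by the inverse class response rate inflates each class back to its sampled size, so the class weight is n_sampled:
  Bronze: 120 × 1250 = 150,000
  Silver: 360 × 1700 = 612,000
  Gold: 60 × 2050 = 123,000
  Platinum: 200 × 1800 = 360,000
Adjusted estimate = 1,245,000 / 740 = 1682.43 → $1,680.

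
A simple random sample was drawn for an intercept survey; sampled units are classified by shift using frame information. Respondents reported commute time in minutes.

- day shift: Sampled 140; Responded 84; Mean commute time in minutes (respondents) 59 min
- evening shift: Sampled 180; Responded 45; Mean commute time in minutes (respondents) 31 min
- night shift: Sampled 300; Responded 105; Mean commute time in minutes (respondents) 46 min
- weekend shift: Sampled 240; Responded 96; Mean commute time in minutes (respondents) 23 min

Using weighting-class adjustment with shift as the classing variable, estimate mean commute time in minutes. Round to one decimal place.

38.6

Response rates by class: day shift 84/140 = 60%, evening shift 45/180 = 25%, night shift 105/300 = 35%, weekend shift 96/240 = 40%.
Each respondent's weight = sampled/responded in their class; summing within a class gives n_sampled, so:
  day shift: 140 × 59 = 8260
  evening shift: 180 × 31 = 5580
  night shift: 300 × 46 = 13,800
  weekend shift: 240 × 23 = 5520
Adjusted estimate = 33,160 / 860 = 38.5581 → 38.6.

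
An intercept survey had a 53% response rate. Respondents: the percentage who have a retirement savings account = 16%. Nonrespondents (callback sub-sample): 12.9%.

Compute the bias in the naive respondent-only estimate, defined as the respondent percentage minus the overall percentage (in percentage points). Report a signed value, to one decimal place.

+1.5 percentage points

Nonresponse fraction = 1 − 0.53 = 0.47.
Bias = (nonresponse fraction) × (respondent percentage − nonrespondent percentage)
     = 0.47 × (16 − 12.9) = 0.47 × 3.1 = 1.457.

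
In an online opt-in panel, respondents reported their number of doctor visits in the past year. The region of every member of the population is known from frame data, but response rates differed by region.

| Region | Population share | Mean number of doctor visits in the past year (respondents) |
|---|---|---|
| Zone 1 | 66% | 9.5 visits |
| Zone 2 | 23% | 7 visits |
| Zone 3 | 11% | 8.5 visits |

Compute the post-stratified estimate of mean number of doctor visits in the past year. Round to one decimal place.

Each cell contributes population-share × respondent value:
  Zone 1: 0.66 × 9.5 = 6.27
  Zone 2: 0.23 × 7 = 1.61
  Zone 3: 0.11 × 8.5 = 0.935
Post-stratified estimate = 8.815 → 8.8.

8.8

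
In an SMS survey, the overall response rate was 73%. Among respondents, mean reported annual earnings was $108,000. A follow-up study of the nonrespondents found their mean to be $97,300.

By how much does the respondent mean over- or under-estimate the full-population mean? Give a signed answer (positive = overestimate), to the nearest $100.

Nonresponse fraction = 1 − 0.73 = 0.27.
Bias = (nonresponse fraction) × (respondent mean − nonrespondent mean)
     = 0.27 × (108,000 − 97,300) = 0.27 × 10,700 = 2889.

+$2,900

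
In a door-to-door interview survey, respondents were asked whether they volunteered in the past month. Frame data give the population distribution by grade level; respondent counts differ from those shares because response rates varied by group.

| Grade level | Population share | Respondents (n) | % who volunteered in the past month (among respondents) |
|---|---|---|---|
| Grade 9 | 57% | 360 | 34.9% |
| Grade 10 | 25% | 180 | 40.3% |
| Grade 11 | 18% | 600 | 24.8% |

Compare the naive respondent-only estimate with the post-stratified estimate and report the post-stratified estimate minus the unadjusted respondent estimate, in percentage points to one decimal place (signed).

Unadjusted (pooled respondent) estimate weights by respondent counts:
  (360/1140)×34.9 + (180/1140)×40.3 + (600/1140)×24.8 = 30.4368%
Reweighting by population grade level shares:
  0.57×34.9 + 0.25×40.3 + 0.18×24.8 = 34.432%
Difference = 34.432 − 30.4368 = 3.9952 pp.

+4.0 percentage points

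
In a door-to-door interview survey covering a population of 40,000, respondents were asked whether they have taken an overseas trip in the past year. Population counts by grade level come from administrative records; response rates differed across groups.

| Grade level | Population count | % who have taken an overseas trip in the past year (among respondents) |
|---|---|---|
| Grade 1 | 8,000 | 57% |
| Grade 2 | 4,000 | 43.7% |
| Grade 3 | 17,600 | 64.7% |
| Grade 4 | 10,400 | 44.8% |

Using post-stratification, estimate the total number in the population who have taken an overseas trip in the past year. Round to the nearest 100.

22,400

Estimated count per cell = population count × respondent percentage:
  Grade 1: 8,000 × 57% = 4560
  Grade 2: 4,000 × 43.7% = 1748
  Grade 3: 17,600 × 64.7% = 11387.2
  Grade 4: 10,400 × 44.8% = 4659.2
Estimated total = 22354.4 → 22,400.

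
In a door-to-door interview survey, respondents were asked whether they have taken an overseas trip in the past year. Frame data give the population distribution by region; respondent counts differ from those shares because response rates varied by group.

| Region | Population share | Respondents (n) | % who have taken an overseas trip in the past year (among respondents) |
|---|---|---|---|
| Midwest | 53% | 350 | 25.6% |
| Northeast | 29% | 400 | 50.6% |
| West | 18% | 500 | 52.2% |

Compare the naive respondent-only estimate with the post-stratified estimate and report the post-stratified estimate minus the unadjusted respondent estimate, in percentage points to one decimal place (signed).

Unadjusted (pooled respondent) estimate weights by respondent counts:
  (350/1250)×25.6 + (400/1250)×50.6 + (500/1250)×52.2 = 44.24%
Post-stratified estimate weights by population shares:
  0.53×25.6 + 0.29×50.6 + 0.18×52.2 = 37.638%
Difference = 37.638 − 44.24 = -6.602 pp.

-6.6 percentage points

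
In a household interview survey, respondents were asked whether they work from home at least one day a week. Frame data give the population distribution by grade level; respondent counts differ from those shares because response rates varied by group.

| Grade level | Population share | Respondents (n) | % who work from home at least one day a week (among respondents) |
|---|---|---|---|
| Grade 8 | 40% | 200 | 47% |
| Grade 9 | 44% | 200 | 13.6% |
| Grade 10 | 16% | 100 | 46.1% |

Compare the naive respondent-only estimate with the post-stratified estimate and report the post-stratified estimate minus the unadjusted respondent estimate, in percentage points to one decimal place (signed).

Without adjustment, the pooled respondent share is:
  (200/500)×47 + (200/500)×13.6 + (100/500)×46.1 = 33.46%
Post-stratifying to population shares instead:
  0.4×47 + 0.44×13.6 + 0.16×46.1 = 32.16%
Difference = 32.16 − 33.46 = -1.3 pp.

-1.3 percentage points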